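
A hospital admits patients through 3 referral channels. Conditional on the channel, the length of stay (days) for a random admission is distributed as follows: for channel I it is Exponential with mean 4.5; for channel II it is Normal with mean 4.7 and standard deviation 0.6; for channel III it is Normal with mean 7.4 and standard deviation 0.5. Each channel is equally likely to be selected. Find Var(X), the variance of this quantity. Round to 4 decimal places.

Per component, I: μ=4.5, E[X²]=40.5; II: μ=4.7, E[X²]=22.45; III: μ=7.4, E[X²]=55.01.
E[X] = 0.333333·4.5 + 0.333333·4.7 + 0.333333·7.4 = 5.53333.
E[X²] = 0.333333·40.5 + 0.333333·22.45 + 0.333333·55.01 = 39.32.
Var(X) = E[X²] − (E[X])² = 39.32 − 30.6178 = 8.70222.

8.7022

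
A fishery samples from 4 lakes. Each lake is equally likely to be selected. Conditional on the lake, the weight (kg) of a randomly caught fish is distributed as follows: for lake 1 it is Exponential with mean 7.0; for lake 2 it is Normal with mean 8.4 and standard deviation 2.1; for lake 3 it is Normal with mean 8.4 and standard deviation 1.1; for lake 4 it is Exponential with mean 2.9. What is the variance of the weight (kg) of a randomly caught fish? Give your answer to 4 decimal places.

20.8344

Per component, 1: μ=7, E[X²]=98; 2: μ=8.4, E[X²]=74.97; 3: μ=8.4, E[X²]=71.77; 4: μ=2.9, E[X²]=16.82.
E[X] = 0.25·7 + 0.25·8.4 + 0.25·8.4 + 0.25·2.9 = 6.675.
E[X²] = 0.25·98 + 0.25·74.97 + 0.25·71.77 + 0.25·16.82 = 65.39.
Var(X) = E[X²] − (E[X])² = 65.39 − 44.5556 = 20.8344.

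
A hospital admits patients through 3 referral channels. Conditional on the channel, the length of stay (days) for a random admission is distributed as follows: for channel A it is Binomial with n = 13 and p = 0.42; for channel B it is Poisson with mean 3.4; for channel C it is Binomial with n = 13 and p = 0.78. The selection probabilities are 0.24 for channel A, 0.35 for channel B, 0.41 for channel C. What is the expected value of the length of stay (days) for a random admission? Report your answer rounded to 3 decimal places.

Component means — A: 5.46; B: 3.4; C: 10.14.
E[X] = 0.24·5.46 + 0.35·3.4 + 0.41·10.14 = 6.6578.

6.658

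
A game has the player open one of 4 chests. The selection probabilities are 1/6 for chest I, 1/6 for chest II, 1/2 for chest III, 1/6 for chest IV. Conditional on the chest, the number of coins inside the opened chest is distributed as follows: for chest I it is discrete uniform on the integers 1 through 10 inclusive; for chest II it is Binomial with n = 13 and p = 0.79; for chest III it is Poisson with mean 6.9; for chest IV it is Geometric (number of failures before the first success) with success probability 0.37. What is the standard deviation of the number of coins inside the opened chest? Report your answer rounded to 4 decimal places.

3.5190

Per component, I: μ=5.5, E[X²]=38.5; II: μ=10.27, E[X²]=107.63; III: μ=6.9, E[X²]=54.51; IV: μ=1.7027, E[X²]=7.5011.
E[X] = 0.166667·5.5 + 0.166667·10.27 + 0.5·6.9 + 0.166667·1.7027 = 6.36212.
E[X²] = 0.166667·38.5 + 0.166667·107.63 + 0.5·54.51 + 0.166667·7.5011 = 52.8601.
Var(X) = E[X²] − (E[X])² = 52.8601 − 40.4765 = 12.3836.
SD(X) = √12.3836 = 3.51903.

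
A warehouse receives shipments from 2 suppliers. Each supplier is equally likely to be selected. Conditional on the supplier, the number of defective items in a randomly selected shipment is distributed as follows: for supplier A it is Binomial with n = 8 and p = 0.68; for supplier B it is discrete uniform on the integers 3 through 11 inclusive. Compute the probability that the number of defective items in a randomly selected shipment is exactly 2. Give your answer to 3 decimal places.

Conditional on each supplier, P(X = 2): A: 0.013902; B: 0.
By total probability, P(X = 2) = 0.5·0.013902 + 0.5·0 = 0.00695098.

0.007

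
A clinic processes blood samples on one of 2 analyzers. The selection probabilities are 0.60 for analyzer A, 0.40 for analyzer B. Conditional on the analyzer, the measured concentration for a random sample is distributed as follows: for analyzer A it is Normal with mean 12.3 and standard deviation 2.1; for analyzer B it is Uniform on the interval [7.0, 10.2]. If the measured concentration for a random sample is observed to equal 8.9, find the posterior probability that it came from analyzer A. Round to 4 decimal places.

0.1974

Likelihoods f(8.9 | ·): A: 0.0512247; B: 0.3125.
Posterior ∝ prior × likelihood. Numerator for A: 0.6·0.0512247 = 0.0307348.
Normalizing constant: 0.6·0.0512247 + 0.4·0.3125 = 0.155735.
P(A | observation) = 0.0307348 / 0.155735 = 0.197354.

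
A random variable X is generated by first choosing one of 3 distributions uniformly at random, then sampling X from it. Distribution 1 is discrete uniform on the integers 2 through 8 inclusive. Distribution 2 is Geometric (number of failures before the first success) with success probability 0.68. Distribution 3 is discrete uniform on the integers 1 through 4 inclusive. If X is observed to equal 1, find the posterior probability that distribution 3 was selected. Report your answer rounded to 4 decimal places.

Likelihoods P(X=1 | ·): 1: 0; 2: 0.2176; 3: 0.25.
Posterior ∝ prior × likelihood. Numerator for 3: 0.333333·0.25 = 0.0833333.
Normalizing constant: 0.333333·0 + 0.333333·0.2176 + 0.333333·0.25 = 0.155867.
P(3 | observation) = 0.0833333 / 0.155867 = 0.534645.

0.5346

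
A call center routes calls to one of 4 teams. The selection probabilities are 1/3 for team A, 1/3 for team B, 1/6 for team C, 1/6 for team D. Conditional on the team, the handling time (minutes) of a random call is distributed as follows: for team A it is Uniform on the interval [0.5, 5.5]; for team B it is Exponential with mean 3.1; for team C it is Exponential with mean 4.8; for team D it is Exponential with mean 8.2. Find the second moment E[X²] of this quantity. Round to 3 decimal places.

For each component E[X²] = Var + (mean)², giving A: 11.0833; B: 19.22; C: 46.08; D: 134.48.
Overall E[X²] = 0.333333·11.0833 + 0.333333·19.22 + 0.166667·46.08 + 0.166667·134.48 = 40.1944.

40.194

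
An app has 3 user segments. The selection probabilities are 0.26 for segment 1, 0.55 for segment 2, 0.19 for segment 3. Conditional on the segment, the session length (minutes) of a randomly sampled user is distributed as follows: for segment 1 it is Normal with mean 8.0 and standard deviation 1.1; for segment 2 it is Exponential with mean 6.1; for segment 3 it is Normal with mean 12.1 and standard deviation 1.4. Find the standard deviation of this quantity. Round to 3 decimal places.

5.125

Per component, 1: μ=8, E[X²]=65.21; 2: μ=6.1, E[X²]=74.42; 3: μ=12.1, E[X²]=148.37.
E[X] = 0.26·8 + 0.55·6.1 + 0.19·12.1 = 7.734.
E[X²] = 0.26·65.21 + 0.55·74.42 + 0.19·148.37 = 86.0759.
Var(X) = E[X²] − (E[X])² = 86.0759 − 59.8148 = 26.2611.
SD(X) = √26.2611 = 5.12456.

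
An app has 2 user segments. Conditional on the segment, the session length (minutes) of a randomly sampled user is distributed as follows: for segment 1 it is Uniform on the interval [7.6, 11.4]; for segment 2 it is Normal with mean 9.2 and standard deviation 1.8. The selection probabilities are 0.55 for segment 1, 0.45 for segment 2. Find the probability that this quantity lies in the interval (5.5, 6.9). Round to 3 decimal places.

0.036

Conditional on each segment, P(5.5 < X < 6.9): 1: 0; 2: 0.0807512.
By total probability, P(5.5 < X < 6.9) = 0.55·0 + 0.45·0.0807512 = 0.036338.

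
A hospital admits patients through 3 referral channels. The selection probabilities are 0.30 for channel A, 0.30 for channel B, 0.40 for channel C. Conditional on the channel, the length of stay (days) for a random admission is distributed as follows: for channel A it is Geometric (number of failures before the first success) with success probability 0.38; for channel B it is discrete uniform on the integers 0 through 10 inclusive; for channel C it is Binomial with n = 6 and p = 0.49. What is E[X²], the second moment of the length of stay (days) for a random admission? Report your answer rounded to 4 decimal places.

16.6439

For each component E[X²] = Var + (mean)², giving A: 6.95568; B: 35; C: 10.143.
Overall E[X²] = 0.3·6.95568 + 0.3·35 + 0.4·10.143 = 16.6439.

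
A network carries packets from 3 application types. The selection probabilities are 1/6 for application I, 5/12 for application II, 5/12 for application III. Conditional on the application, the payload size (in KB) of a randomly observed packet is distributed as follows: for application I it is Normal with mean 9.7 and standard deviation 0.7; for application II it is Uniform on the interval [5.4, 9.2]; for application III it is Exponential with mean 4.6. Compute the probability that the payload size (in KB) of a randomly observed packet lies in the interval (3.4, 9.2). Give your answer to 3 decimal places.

0.599

Conditional on each application, P(3.4 < X < 9.2): I: 0.237525; II: 1; III: 0.342194.
By total probability, P(3.4 < X < 9.2) = 0.166667·0.237525 + 0.416667·1 + 0.416667·0.342194 = 0.598835.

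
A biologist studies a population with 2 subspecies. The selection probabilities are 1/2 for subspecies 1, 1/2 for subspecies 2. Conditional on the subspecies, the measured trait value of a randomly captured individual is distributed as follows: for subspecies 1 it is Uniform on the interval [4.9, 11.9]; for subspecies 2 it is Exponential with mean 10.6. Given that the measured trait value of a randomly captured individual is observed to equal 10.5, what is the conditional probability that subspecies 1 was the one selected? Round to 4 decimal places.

0.8031

Likelihoods f(10.5 | ·): 1: 0.142857; 2: 0.0350346.
Posterior ∝ prior × likelihood. Numerator for 1: 0.5·0.142857 = 0.0714286.
Normalizing constant: 0.5·0.142857 + 0.5·0.0350346 = 0.0889459.
P(1 | observation) = 0.0714286 / 0.0889459 = 0.803057.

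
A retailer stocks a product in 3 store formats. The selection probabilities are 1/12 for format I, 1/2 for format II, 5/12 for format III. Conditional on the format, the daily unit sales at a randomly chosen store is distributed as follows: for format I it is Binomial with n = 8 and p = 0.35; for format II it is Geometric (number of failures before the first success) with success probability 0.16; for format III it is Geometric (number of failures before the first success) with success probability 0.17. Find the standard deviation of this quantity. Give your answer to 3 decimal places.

5.381

Per component, I: μ=2.8, E[X²]=9.66; II: μ=5.25, E[X²]=60.375; III: μ=4.88235, E[X²]=52.5571.
E[X] = 0.0833333·2.8 + 0.5·5.25 + 0.416667·4.88235 = 4.89265.
E[X²] = 0.0833333·9.66 + 0.5·60.375 + 0.416667·52.5571 = 52.8913.
Var(X) = E[X²] − (E[X])² = 52.8913 − 23.938 = 28.9533.
SD(X) = √28.9533 = 5.38083.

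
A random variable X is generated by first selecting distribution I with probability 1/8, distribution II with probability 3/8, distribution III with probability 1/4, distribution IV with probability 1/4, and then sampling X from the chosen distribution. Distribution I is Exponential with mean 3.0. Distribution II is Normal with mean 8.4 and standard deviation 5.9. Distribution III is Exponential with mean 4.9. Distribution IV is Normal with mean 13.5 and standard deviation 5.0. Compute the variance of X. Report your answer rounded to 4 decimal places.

Per component, I: μ=3, E[X²]=18; II: μ=8.4, E[X²]=105.37; III: μ=4.9, E[X²]=48.02; IV: μ=13.5, E[X²]=207.25.
E[X] = 0.125·3 + 0.375·8.4 + 0.25·4.9 + 0.25·13.5 = 8.125.
E[X²] = 0.125·18 + 0.375·105.37 + 0.25·48.02 + 0.25·207.25 = 105.581.
Var(X) = E[X²] − (E[X])² = 105.581 − 66.0156 = 39.5656.

39.5656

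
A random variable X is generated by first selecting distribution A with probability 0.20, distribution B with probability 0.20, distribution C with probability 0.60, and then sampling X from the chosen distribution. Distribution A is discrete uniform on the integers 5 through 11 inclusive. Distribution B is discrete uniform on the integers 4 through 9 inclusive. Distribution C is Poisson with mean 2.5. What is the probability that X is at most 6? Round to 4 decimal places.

Conditional on each component, P(X ≤ 6): A: 0.285714; B: 0.5; C: 0.985813.
By total probability, P(X ≤ 6) = 0.2·0.285714 + 0.2·0.5 + 0.6·0.985813 = 0.74863.

0.7486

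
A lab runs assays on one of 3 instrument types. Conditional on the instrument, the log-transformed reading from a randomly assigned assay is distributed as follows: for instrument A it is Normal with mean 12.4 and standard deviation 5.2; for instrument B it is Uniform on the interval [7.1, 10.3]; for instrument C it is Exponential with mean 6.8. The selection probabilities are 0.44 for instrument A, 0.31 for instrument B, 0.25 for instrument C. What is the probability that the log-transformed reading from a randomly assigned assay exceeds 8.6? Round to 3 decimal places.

0.573

Conditional on each instrument, P(X > 8.6): A: 0.76754; B: 0.53125; C: 0.282322.
By total probability, P(X > 8.6) = 0.44·0.76754 + 0.31·0.53125 + 0.25·0.282322 = 0.572986.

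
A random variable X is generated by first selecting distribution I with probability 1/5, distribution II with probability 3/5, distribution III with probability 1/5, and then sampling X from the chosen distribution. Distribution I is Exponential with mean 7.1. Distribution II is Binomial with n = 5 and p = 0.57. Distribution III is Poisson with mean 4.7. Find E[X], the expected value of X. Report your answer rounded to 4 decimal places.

Component means — I: 7.1; II: 2.85; III: 4.7.
E[X] = 0.2·7.1 + 0.6·2.85 + 0.2·4.7 = 4.07.

4.0700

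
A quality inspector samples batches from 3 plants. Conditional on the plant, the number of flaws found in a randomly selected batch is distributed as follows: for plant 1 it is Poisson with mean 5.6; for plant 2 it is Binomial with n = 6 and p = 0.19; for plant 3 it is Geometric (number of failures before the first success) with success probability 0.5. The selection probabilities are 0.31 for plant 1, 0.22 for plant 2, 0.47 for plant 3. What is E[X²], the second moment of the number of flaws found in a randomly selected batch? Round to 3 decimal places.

For each component E[X²] = Var + (mean)², giving 1: 36.96; 2: 2.223; 3: 3.
Overall E[X²] = 0.31·36.96 + 0.22·2.223 + 0.47·3 = 13.3567.

13.357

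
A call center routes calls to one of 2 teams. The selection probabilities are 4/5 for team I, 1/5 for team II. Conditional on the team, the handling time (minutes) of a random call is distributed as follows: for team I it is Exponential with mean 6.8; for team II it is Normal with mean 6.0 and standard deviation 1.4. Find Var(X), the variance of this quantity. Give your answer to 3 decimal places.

37.486

Per component, I: μ=6.8, E[X²]=92.48; II: μ=6, E[X²]=37.96.
E[X] = 0.8·6.8 + 0.2·6 = 6.64.
E[X²] = 0.8·92.48 + 0.2·37.96 = 81.576.
Var(X) = E[X²] − (E[X])² = 81.576 − 44.0896 = 37.4864.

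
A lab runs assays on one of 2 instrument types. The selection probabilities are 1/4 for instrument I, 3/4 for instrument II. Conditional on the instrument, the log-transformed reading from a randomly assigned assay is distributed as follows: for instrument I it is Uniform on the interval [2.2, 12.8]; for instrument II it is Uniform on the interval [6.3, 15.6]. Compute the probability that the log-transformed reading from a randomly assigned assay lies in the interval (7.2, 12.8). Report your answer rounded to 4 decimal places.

Conditional on each instrument, P(7.2 < X < 12.8): I: 0.528302; II: 0.602151.
By total probability, P(7.2 < X < 12.8) = 0.25·0.528302 + 0.75·0.602151 = 0.583688.

0.5837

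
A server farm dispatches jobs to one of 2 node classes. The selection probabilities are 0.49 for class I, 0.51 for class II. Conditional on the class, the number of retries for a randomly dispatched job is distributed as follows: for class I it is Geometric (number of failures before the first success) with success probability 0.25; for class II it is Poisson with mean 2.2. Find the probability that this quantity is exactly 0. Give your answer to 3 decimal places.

0.179

Conditional on each class, P(X = 0): I: 0.25; II: 0.110803.
By total probability, P(X = 0) = 0.49·0.25 + 0.51·0.110803 = 0.17901.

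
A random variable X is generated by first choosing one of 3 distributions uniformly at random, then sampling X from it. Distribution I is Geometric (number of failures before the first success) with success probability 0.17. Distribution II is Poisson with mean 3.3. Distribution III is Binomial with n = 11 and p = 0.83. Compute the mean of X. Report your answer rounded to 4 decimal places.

5.7708

Component means — I: 4.88235; II: 3.3; III: 9.13.
E[X] = 0.333333·4.88235 + 0.333333·3.3 + 0.333333·9.13 = 5.77078.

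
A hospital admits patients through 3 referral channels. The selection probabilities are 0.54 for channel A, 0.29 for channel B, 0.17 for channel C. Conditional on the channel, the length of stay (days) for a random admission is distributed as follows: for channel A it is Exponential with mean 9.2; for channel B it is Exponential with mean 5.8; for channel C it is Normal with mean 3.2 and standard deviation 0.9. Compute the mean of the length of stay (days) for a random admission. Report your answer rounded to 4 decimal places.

7.1940

Component means — A: 9.2; B: 5.8; C: 3.2.
E[X] = 0.54·9.2 + 0.29·5.8 + 0.17·3.2 = 7.194.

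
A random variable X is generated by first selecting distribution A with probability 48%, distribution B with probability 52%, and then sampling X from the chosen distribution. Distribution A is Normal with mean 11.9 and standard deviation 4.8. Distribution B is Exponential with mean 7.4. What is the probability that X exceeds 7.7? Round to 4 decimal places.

Conditional on each component, P(X > 7.7): A: 0.809213; B: 0.353264.
By total probability, P(X > 7.7) = 0.48·0.809213 + 0.52·0.353264 = 0.572119.

0.5721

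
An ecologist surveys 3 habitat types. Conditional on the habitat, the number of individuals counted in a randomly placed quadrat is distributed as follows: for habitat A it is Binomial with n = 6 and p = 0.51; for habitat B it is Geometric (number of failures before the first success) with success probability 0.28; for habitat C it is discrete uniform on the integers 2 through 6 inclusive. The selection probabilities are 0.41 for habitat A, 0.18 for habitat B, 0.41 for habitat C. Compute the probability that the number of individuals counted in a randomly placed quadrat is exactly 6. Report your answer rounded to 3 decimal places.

Conditional on each habitat, P(X = 6): A: 0.0175963; B: 0.0390079; C: 0.2.
By total probability, P(X = 6) = 0.41·0.0175963 + 0.18·0.0390079 + 0.41·0.2 = 0.0962359.

0.096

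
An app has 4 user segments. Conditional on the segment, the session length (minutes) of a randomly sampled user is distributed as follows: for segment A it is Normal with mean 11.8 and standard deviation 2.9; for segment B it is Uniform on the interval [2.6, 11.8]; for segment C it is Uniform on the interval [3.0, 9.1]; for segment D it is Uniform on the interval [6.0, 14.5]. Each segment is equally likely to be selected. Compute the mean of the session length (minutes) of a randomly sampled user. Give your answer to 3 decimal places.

Component means — A: 11.8; B: 7.2; C: 6.05; D: 10.25.
E[X] = 0.25·11.8 + 0.25·7.2 + 0.25·6.05 + 0.25·10.25 = 8.825.

8.825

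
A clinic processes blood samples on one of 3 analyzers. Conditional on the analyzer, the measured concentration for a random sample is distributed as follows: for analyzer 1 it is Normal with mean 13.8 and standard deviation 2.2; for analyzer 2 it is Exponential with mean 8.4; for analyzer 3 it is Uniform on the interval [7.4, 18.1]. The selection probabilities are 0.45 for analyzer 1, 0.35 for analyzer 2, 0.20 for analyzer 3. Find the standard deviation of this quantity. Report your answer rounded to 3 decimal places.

5.899

Per component, 1: μ=13.8, E[X²]=195.28; 2: μ=8.4, E[X²]=141.12; 3: μ=12.75, E[X²]=172.103.
E[X] = 0.45·13.8 + 0.35·8.4 + 0.2·12.75 = 11.7.
E[X²] = 0.45·195.28 + 0.35·141.12 + 0.2·172.103 = 171.689.
Var(X) = E[X²] − (E[X])² = 171.689 − 136.89 = 34.7987.
SD(X) = √34.7987 = 5.89904.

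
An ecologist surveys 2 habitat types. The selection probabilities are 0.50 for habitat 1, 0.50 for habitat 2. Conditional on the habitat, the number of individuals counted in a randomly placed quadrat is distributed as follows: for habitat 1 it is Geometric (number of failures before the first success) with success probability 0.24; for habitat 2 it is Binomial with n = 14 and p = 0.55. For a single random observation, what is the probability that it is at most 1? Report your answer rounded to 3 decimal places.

0.211

Conditional on each habitat, P(X ≤ 1): 1: 0.4224; 2: 0.000252883.
By total probability, P(X ≤ 1) = 0.5·0.4224 + 0.5·0.000252883 = 0.211326.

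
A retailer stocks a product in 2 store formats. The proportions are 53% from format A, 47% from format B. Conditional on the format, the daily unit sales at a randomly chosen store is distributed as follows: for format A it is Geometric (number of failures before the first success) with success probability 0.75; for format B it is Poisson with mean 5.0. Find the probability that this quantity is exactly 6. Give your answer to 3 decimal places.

Conditional on each format, P(X = 6): A: 0.000183105; B: 0.146223.
By total probability, P(X = 6) = 0.53·0.000183105 + 0.47·0.146223 = 0.0688218.

0.069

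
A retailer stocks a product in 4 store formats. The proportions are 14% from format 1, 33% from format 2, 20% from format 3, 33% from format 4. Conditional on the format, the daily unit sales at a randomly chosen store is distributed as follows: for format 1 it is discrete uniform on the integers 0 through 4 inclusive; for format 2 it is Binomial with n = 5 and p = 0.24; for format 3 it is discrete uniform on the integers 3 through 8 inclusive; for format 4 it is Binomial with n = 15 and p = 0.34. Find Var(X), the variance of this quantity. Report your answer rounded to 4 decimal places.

Per component, 1: μ=2, E[X²]=6; 2: μ=1.2, E[X²]=2.352; 3: μ=5.5, E[X²]=33.1667; 4: μ=5.1, E[X²]=29.376.
E[X] = 0.14·2 + 0.33·1.2 + 0.2·5.5 + 0.33·5.1 = 3.459.
E[X²] = 0.14·6 + 0.33·2.352 + 0.2·33.1667 + 0.33·29.376 = 17.9436.
Var(X) = E[X²] − (E[X])² = 17.9436 − 11.9647 = 5.97889.

5.9789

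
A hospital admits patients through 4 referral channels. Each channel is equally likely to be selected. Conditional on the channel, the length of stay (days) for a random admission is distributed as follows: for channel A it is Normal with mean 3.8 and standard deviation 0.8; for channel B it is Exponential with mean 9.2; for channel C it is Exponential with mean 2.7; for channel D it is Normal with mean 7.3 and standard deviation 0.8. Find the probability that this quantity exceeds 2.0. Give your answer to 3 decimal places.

Conditional on each channel, P(X > 2.0): A: 0.987776; B: 0.804615; C: 0.476761; D: 1.
By total probability, P(X > 2.0) = 0.25·0.987776 + 0.25·0.804615 + 0.25·0.476761 + 0.25·1 = 0.817288.

0.817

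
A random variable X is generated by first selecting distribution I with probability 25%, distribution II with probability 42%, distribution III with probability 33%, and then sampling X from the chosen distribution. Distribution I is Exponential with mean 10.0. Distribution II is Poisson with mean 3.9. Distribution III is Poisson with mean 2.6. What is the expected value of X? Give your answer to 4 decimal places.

4.9960

Component means — I: 10; II: 3.9; III: 2.6.
E[X] = 0.25·10 + 0.42·3.9 + 0.33·2.6 = 4.996.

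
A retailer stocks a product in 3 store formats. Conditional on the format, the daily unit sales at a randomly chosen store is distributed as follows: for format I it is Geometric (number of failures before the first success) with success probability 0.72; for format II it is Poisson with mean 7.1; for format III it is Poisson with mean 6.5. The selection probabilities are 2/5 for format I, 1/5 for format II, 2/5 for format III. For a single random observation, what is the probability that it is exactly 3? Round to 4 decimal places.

Conditional on each format, P(X = 3): I: 0.0158054; II: 0.049219; III: 0.0688137.
By total probability, P(X = 3) = 0.4·0.0158054 + 0.2·0.049219 + 0.4·0.0688137 = 0.0436914.

0.0437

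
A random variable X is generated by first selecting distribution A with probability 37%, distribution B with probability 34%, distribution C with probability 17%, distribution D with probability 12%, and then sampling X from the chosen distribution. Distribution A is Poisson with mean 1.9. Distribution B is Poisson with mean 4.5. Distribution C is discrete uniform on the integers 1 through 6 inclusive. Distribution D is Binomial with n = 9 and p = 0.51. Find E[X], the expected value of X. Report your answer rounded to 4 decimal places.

3.3788

Component means — A: 1.9; B: 4.5; C: 3.5; D: 4.59.
E[X] = 0.37·1.9 + 0.34·4.5 + 0.17·3.5 + 0.12·4.59 = 3.3788.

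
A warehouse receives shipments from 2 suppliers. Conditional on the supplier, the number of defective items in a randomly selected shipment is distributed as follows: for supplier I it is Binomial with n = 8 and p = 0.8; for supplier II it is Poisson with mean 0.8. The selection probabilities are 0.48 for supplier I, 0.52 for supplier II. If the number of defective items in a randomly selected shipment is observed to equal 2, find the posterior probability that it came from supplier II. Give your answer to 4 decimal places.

Likelihoods P(X=2 | ·): I: 0.00114688; II: 0.143785.
Posterior ∝ prior × likelihood. Numerator for II: 0.52·0.143785 = 0.0747683.
Normalizing constant: 0.48·0.00114688 + 0.52·0.143785 = 0.0753188.
P(II | observation) = 0.0747683 / 0.0753188 = 0.992691.

0.9927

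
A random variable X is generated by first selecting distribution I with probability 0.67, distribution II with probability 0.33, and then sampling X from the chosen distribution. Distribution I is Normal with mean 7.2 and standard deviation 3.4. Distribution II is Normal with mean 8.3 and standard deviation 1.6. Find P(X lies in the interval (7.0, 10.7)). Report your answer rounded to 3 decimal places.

0.488

Conditional on each component, P(7.0 < X < 10.7): I: 0.371811; II: 0.72494.
By total probability, P(7.0 < X < 10.7) = 0.67·0.371811 + 0.33·0.72494 = 0.488343.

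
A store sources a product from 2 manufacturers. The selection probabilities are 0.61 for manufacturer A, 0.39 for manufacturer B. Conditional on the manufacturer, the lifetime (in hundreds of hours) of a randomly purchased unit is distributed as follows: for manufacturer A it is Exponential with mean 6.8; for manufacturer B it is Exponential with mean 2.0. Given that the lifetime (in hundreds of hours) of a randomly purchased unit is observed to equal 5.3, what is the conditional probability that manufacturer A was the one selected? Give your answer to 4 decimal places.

0.7492

Likelihoods f(5.3 | ·): A: 0.0674523; B: 0.0353256.
Posterior ∝ prior × likelihood. Numerator for A: 0.61·0.0674523 = 0.0411459.
Normalizing constant: 0.61·0.0674523 + 0.39·0.0353256 = 0.0549229.
P(A | observation) = 0.0411459 / 0.0549229 = 0.749158.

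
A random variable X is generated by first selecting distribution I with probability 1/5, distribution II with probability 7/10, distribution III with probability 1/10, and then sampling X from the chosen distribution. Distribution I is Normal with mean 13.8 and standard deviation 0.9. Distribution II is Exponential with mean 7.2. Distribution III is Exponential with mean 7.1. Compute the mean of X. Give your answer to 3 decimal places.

Component means — I: 13.8; II: 7.2; III: 7.1.
E[X] = 0.2·13.8 + 0.7·7.2 + 0.1·7.1 = 8.51.

8.510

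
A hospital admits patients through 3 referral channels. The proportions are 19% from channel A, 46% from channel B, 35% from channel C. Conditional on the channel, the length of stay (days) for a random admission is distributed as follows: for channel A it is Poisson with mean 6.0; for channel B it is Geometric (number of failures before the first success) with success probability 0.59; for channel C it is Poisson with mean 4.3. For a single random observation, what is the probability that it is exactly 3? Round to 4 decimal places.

Conditional on each channel, P(X = 3): A: 0.0892351; B: 0.0406634; C: 0.179799.
By total probability, P(X = 3) = 0.19·0.0892351 + 0.46·0.0406634 + 0.35·0.179799 = 0.0985896.

0.0986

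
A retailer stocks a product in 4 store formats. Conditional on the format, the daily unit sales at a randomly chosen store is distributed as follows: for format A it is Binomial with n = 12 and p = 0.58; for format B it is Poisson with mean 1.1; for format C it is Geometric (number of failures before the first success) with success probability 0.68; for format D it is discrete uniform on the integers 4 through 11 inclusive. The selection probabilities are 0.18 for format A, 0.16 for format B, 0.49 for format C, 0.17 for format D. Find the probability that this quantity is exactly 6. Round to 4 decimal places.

0.0565

Conditional on each format, P(X = 6): A: 0.193079; B: 0.00081903; C: 0.000730144; D: 0.125.
By total probability, P(X = 6) = 0.18·0.193079 + 0.16·0.00081903 + 0.49·0.000730144 + 0.17·0.125 = 0.0564931.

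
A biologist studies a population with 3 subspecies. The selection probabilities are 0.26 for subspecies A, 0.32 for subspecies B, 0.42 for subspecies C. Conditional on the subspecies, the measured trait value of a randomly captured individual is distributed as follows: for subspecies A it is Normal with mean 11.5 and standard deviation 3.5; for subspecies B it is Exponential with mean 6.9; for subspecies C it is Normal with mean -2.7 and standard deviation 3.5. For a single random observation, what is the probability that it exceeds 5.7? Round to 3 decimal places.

0.391

Conditional on each subspecies, P(X > 5.7): A: 0.951255; B: 0.437759; C: 0.00819754.
By total probability, P(X > 5.7) = 0.26·0.951255 + 0.32·0.437759 + 0.42·0.00819754 = 0.390852.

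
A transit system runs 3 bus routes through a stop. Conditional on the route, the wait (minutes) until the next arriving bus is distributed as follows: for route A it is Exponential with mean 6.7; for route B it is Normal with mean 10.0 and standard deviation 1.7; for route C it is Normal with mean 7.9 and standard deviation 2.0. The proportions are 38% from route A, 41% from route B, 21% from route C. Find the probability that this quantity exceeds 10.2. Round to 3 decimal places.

Conditional on each route, P(X > 10.2): A: 0.21819; B: 0.453174; C: 0.125072.
By total probability, P(X > 10.2) = 0.38·0.21819 + 0.41·0.453174 + 0.21·0.125072 = 0.294979.

0.295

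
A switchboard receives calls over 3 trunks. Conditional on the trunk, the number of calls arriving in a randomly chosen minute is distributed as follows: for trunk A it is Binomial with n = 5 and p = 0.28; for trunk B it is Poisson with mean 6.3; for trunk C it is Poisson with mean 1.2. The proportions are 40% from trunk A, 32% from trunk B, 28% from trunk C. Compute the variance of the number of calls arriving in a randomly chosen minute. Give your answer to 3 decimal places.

Per component, A: μ=1.4, E[X²]=2.968; B: μ=6.3, E[X²]=45.99; C: μ=1.2, E[X²]=2.64.
E[X] = 0.4·1.4 + 0.32·6.3 + 0.28·1.2 = 2.912.
E[X²] = 0.4·2.968 + 0.32·45.99 + 0.28·2.64 = 16.6432.
Var(X) = E[X²] − (E[X])² = 16.6432 − 8.47974 = 8.16346.

8.163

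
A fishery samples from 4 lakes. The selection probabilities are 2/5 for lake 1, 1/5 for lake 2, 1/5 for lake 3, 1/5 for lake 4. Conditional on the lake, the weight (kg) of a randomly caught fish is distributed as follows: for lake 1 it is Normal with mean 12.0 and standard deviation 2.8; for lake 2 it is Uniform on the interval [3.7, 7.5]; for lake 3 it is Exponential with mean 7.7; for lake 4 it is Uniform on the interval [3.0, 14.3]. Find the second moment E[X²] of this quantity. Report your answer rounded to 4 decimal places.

For each component E[X²] = Var + (mean)², giving 1: 151.84; 2: 32.5633; 3: 118.58; 4: 85.4633.
Overall E[X²] = 0.4·151.84 + 0.2·32.5633 + 0.2·118.58 + 0.2·85.4633 = 108.057.

108.0573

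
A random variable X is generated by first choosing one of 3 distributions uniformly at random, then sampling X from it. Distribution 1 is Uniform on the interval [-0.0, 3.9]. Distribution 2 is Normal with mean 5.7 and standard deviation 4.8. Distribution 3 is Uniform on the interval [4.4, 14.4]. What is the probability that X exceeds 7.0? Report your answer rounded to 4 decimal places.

Conditional on each component, P(X > 7.0): 1: 0; 2: 0.39326; 3: 0.74.
By total probability, P(X > 7.0) = 0.333333·0 + 0.333333·0.39326 + 0.333333·0.74 = 0.377753.

0.3778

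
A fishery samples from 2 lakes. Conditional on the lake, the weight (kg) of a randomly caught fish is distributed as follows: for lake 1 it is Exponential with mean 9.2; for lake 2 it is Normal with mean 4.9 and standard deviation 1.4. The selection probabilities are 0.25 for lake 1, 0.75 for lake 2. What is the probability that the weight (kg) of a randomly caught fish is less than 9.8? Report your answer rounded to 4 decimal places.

Conditional on each lake, P(X < 9.8): 1: 0.655347; 2: 0.999767.
By total probability, P(X < 9.8) = 0.25·0.655347 + 0.75·0.999767 = 0.913662.

0.9137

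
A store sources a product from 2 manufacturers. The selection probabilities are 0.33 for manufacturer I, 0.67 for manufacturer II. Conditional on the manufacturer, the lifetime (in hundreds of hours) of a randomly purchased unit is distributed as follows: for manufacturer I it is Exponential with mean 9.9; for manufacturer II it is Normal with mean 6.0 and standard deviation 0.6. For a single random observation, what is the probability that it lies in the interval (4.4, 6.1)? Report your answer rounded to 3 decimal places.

0.410

Conditional on each manufacturer, P(4.4 < X < 6.1): I: 0.101167; II: 0.562353.
By total probability, P(4.4 < X < 6.1) = 0.33·0.101167 + 0.67·0.562353 = 0.410162.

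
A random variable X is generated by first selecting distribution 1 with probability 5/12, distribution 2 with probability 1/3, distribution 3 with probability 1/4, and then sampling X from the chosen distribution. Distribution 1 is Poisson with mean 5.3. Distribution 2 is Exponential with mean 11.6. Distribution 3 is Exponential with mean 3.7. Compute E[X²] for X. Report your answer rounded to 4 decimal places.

110.4642

For each component E[X²] = Var + (mean)², giving 1: 33.39; 2: 269.12; 3: 27.38.
Overall E[X²] = 0.416667·33.39 + 0.333333·269.12 + 0.25·27.38 = 110.464.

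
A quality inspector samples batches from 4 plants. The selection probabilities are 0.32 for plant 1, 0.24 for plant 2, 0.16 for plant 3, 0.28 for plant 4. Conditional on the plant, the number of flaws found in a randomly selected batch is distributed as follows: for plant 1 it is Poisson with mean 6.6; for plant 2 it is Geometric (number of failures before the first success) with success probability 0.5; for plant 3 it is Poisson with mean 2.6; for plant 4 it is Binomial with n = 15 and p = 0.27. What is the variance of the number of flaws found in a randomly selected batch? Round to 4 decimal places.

8.4637

Per component, 1: μ=6.6, E[X²]=50.16; 2: μ=1, E[X²]=3; 3: μ=2.6, E[X²]=9.36; 4: μ=4.05, E[X²]=19.359.
E[X] = 0.32·6.6 + 0.24·1 + 0.16·2.6 + 0.28·4.05 = 3.902.
E[X²] = 0.32·50.16 + 0.24·3 + 0.16·9.36 + 0.28·19.359 = 23.6893.
Var(X) = E[X²] − (E[X])² = 23.6893 − 15.2256 = 8.46372.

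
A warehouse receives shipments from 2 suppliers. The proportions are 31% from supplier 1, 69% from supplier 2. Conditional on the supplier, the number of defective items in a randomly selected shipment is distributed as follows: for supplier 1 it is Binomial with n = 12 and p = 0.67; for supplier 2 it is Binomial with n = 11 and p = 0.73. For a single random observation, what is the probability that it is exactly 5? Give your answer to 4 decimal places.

0.0397

Conditional on each supplier, P(X = 5): 1: 0.0455719; 2: 0.0371055.
By total probability, P(X = 5) = 0.31·0.0455719 + 0.69·0.0371055 = 0.0397301.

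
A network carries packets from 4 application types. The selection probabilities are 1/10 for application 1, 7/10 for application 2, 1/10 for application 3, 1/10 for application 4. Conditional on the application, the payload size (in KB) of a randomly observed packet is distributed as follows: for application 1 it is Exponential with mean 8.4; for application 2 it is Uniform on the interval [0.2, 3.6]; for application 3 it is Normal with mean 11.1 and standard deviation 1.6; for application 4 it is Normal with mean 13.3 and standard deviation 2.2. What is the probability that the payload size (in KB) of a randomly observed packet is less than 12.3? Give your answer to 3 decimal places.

0.887

Conditional on each application, P(X < 12.3): 1: 0.768757; 2: 1; 3: 0.773373; 4: 0.324718.
By total probability, P(X < 12.3) = 0.1·0.768757 + 0.7·1 + 0.1·0.773373 + 0.1·0.324718 = 0.886685.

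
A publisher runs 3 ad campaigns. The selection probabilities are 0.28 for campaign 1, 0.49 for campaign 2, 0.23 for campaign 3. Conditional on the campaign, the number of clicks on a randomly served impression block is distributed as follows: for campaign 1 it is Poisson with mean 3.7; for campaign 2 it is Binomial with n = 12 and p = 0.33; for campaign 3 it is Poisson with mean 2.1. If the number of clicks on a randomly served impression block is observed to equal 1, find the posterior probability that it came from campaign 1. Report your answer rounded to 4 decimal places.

0.2362

Likelihoods P(X=1 | ·): 1: 0.091477; 2: 0.0483635; 3: 0.257158.
Posterior ∝ prior × likelihood. Numerator for 1: 0.28·0.091477 = 0.0256136.
Normalizing constant: 0.28·0.091477 + 0.49·0.0483635 + 0.23·0.257158 = 0.108458.
P(1 | observation) = 0.0256136 / 0.108458 = 0.236161.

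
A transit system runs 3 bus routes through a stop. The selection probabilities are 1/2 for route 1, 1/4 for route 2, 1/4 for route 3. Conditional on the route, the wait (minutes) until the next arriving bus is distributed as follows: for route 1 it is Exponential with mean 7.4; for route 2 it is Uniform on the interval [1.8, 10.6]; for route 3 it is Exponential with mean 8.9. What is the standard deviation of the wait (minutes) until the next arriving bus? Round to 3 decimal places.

Per component, 1: μ=7.4, E[X²]=109.52; 2: μ=6.2, E[X²]=44.8933; 3: μ=8.9, E[X²]=158.42.
E[X] = 0.5·7.4 + 0.25·6.2 + 0.25·8.9 = 7.475.
E[X²] = 0.5·109.52 + 0.25·44.8933 + 0.25·158.42 = 105.588.
Var(X) = E[X²] − (E[X])² = 105.588 − 55.8756 = 49.7127.
SD(X) = √49.7127 = 7.05072.

7.051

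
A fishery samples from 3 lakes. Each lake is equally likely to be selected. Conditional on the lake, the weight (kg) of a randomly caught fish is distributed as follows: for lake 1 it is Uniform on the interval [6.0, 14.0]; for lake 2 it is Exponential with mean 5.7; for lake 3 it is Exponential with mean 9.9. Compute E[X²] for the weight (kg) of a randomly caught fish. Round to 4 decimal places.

For each component E[X²] = Var + (mean)², giving 1: 105.333; 2: 64.98; 3: 196.02.
Overall E[X²] = 0.333333·105.333 + 0.333333·64.98 + 0.333333·196.02 = 122.111.

122.1111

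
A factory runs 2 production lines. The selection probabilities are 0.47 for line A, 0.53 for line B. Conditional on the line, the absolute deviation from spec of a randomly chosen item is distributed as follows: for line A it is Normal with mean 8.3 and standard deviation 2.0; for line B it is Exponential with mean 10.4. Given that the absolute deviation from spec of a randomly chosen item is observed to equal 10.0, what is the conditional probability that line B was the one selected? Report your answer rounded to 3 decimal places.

0.230

Likelihoods f(10.0 | ·): A: 0.138992; B: 0.03676.
Posterior ∝ prior × likelihood. Numerator for B: 0.53·0.03676 = 0.0194828.
Normalizing constant: 0.47·0.138992 + 0.53·0.03676 = 0.0848093.
P(B | observation) = 0.0194828 / 0.0848093 = 0.229725.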